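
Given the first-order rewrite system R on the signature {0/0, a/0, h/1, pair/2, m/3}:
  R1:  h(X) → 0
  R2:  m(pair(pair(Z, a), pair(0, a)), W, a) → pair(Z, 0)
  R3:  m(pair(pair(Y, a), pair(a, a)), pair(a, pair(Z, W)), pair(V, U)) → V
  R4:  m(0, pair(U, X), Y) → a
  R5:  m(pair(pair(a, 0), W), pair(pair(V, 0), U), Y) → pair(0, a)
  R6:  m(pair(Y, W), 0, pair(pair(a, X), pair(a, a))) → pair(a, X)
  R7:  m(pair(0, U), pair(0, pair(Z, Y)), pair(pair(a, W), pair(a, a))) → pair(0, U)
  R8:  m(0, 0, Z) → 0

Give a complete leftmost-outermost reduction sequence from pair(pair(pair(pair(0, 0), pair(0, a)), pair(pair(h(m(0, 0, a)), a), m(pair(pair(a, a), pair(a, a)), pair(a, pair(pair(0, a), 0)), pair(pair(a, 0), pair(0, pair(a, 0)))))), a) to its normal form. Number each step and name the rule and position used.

pair(pair(pair(pair(0, 0), pair(0, a)), pair(pair(0, a), pair(a, 0))), a)

1. pair(pair(pair(pair(0, 0), pair(0, a)), pair(pair(h(m(0, 0, a)), a), m(pair(pair(a, a), pair(a, a)), pair(a, pair(pair(0, a), 0)), pair(pair(a, 0), pair(0, pair(a, 0)))))), a)  →  pair(pair(pair(pair(0, 0), pair(0, a)), pair(pair(0, a), m(pair(pair(a, a), pair(a, a)), pair(a, pair(pair(0, a), 0)), pair(pair(a, 0), pair(0, pair(a, 0)))))), a)   [R1 at 1.2.1.1]
2. pair(pair(pair(pair(0, 0), pair(0, a)), pair(pair(0, a), m(pair(pair(a, a), pair(a, a)), pair(a, pair(pair(0, a), 0)), pair(pair(a, 0), pair(0, pair(a, 0)))))), a)  →  pair(pair(pair(pair(0, 0), pair(0, a)), pair(pair(0, a), pair(a, 0))), a)   [R3 at 1.2.2]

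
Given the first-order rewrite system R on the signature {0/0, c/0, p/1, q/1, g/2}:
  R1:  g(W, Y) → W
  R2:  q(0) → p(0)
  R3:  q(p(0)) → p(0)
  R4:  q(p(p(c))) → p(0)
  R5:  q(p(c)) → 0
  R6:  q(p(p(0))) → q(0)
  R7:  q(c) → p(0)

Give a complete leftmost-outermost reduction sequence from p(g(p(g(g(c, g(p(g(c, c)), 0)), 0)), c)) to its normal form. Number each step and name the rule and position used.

p(p(c))

1. p(g(p(g(g(c, g(p(g(c, c)), 0)), 0)), c))  →  p(p(g(g(c, g(p(g(c, c)), 0)), 0)))   [R1 at 1]
2. p(p(g(g(c, g(p(g(c, c)), 0)), 0)))  →  p(p(g(c, g(p(g(c, c)), 0))))   [R1 at 1.1]
3. p(p(g(c, g(p(g(c, c)), 0))))  →  p(p(c))   [R1 at 1.1]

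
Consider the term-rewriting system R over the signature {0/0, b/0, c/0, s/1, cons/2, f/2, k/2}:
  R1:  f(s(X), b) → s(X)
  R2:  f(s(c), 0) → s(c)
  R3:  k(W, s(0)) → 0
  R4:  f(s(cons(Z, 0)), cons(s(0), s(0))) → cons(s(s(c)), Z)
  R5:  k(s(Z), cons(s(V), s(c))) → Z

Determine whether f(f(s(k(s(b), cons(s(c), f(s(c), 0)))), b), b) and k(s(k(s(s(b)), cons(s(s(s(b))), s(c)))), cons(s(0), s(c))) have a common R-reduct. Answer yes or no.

Reduce t₁ = f(f(s(k(s(b), cons(s(c), f(s(c), 0)))), b), b):
1. f(f(s(k(s(b), cons(s(c), f(s(c), 0)))), b), b)  →  f(s(k(s(b), cons(s(c), f(s(c), 0)))), b)   [R1 at 1]
2. f(s(k(s(b), cons(s(c), f(s(c), 0)))), b)  →  s(k(s(b), cons(s(c), f(s(c), 0))))   [R1 at ε]
3. s(k(s(b), cons(s(c), f(s(c), 0))))  →  s(k(s(b), cons(s(c), s(c))))   [R2 at 1.2.2]
4. s(k(s(b), cons(s(c), s(c))))  →  s(b)   [R5 at 1]

Reduce t₂ = k(s(k(s(s(b)), cons(s(s(s(b))), s(c)))), cons(s(0), s(c))):
1. k(s(k(s(s(b)), cons(s(s(s(b))), s(c)))), cons(s(0), s(c)))  →  k(s(s(b)), cons(s(s(s(b))), s(c)))   [R5 at ε]
2. k(s(s(b)), cons(s(s(s(b))), s(c)))  →  s(b)   [R5 at ε]

yes — NF(t₁) = s(b), NF(t₂) = s(b)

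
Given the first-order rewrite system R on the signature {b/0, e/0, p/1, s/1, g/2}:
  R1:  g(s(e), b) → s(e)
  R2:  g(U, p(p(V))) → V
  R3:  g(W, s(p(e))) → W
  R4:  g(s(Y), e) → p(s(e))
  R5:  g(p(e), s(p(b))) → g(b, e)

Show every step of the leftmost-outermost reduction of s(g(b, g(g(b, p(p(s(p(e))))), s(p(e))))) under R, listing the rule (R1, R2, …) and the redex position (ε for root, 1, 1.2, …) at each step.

s(b)

1. s(g(b, g(g(b, p(p(s(p(e))))), s(p(e)))))  →  s(g(b, g(b, p(p(s(p(e)))))))   [R3 at 1.2]
2. s(g(b, g(b, p(p(s(p(e)))))))  →  s(g(b, s(p(e))))   [R2 at 1.2]
3. s(g(b, s(p(e))))  →  s(b)   [R3 at 1]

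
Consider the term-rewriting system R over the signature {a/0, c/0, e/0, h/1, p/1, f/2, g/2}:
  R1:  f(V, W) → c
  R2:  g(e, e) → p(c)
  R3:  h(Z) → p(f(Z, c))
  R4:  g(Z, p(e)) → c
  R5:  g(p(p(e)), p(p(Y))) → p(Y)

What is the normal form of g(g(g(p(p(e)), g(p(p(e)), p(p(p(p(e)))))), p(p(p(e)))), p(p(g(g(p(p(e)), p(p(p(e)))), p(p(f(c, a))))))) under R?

p(p(c))

1. g(g(g(p(p(e)), g(p(p(e)), p(p(p(p(e)))))), p(p(p(e)))), p(p(g(g(p(p(e)), p(p(p(e)))), p(p(f(c, a)))))))  →  g(g(g(p(p(e)), p(p(p(e)))), p(p(p(e)))), p(p(g(g(p(p(e)), p(p(p(e)))), p(p(f(c, a)))))))   [R5 at 1.1.2]
2. g(g(g(p(p(e)), p(p(p(e)))), p(p(p(e)))), p(p(g(g(p(p(e)), p(p(p(e)))), p(p(f(c, a)))))))  →  g(g(p(p(e)), p(p(p(e)))), p(p(g(g(p(p(e)), p(p(p(e)))), p(p(f(c, a)))))))   [R5 at 1.1]
3. g(g(p(p(e)), p(p(p(e)))), p(p(g(g(p(p(e)), p(p(p(e)))), p(p(f(c, a)))))))  →  g(p(p(e)), p(p(g(g(p(p(e)), p(p(p(e)))), p(p(f(c, a)))))))   [R5 at 1]
4. g(p(p(e)), p(p(g(g(p(p(e)), p(p(p(e)))), p(p(f(c, a)))))))  →  p(g(g(p(p(e)), p(p(p(e)))), p(p(f(c, a)))))   [R5 at ε]
5. p(g(g(p(p(e)), p(p(p(e)))), p(p(f(c, a)))))  →  p(g(p(p(e)), p(p(f(c, a)))))   [R5 at 1.1]
6. p(g(p(p(e)), p(p(f(c, a)))))  →  p(p(f(c, a)))   [R5 at 1]
7. p(p(f(c, a)))  →  p(p(c))   [R1 at 1.1]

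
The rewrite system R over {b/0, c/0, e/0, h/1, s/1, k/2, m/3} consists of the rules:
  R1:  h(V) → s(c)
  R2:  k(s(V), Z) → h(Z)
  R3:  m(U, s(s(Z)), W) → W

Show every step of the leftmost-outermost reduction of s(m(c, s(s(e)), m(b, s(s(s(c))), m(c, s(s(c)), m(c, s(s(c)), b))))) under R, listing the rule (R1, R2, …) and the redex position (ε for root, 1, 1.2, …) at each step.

1. s(m(c, s(s(e)), m(b, s(s(s(c))), m(c, s(s(c)), m(c, s(s(c)), b)))))  →  s(m(b, s(s(s(c))), m(c, s(s(c)), m(c, s(s(c)), b))))   [R3 at 1]
2. s(m(b, s(s(s(c))), m(c, s(s(c)), m(c, s(s(c)), b))))  →  s(m(c, s(s(c)), m(c, s(s(c)), b)))   [R3 at 1]
3. s(m(c, s(s(c)), m(c, s(s(c)), b)))  →  s(m(c, s(s(c)), b))   [R3 at 1]
4. s(m(c, s(s(c)), b))  →  s(b)   [R3 at 1]

s(b)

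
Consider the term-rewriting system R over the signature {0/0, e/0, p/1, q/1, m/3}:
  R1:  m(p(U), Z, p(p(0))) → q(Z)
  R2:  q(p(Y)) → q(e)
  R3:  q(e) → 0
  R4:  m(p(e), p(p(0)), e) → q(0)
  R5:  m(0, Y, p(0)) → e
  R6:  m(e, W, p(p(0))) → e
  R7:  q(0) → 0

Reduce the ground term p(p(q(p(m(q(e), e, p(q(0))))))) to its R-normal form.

p(p(0))

1. p(p(q(p(m(q(e), e, p(q(0)))))))  →  p(p(q(e)))   [R2 at 1.1]
2. p(p(q(e)))  →  p(p(0))   [R3 at 1.1]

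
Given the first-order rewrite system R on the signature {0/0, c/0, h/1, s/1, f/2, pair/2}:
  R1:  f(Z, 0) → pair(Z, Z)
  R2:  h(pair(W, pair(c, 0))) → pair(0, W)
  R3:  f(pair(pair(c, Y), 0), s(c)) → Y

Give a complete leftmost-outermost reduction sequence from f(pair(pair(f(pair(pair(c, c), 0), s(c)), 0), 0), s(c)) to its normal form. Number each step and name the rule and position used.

0

1. f(pair(pair(f(pair(pair(c, c), 0), s(c)), 0), 0), s(c))  →  f(pair(pair(c, 0), 0), s(c))   [R3 at 1.1.1]
2. f(pair(pair(c, 0), 0), s(c))  →  0   [R3 at ε]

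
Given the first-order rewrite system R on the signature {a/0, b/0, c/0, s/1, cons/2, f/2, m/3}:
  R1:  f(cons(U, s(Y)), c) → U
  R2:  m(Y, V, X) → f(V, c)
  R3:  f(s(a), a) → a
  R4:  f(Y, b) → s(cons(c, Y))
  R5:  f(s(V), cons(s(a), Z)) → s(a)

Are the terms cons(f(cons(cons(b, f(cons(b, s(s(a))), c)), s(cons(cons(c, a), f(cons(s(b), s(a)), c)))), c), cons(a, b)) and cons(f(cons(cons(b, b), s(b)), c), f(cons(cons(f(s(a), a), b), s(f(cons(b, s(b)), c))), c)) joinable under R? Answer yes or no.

yes — NF(t₁) = cons(cons(b, b), cons(a, b)), NF(t₂) = cons(cons(b, b), cons(a, b))

Reduce t₁ = cons(f(cons(cons(b, f(cons(b, s(s(a))), c)), s(cons(cons(c, a), f(cons(s(b), s(a)), c)))), c), cons(a, b)):
1. cons(f(cons(cons(b, f(cons(b, s(s(a))), c)), s(cons(cons(c, a), f(cons(s(b), s(a)), c)))), c), cons(a, b))  →  cons(cons(b, f(cons(b, s(s(a))), c)), cons(a, b))   [R1 at 1]
2. cons(cons(b, f(cons(b, s(s(a))), c)), cons(a, b))  →  cons(cons(b, b), cons(a, b))   [R1 at 1.2]

Reduce t₂ = cons(f(cons(cons(b, b), s(b)), c), f(cons(cons(f(s(a), a), b), s(f(cons(b, s(b)), c))), c)):
1. cons(f(cons(cons(b, b), s(b)), c), f(cons(cons(f(s(a), a), b), s(f(cons(b, s(b)), c))), c))  →  cons(cons(b, b), f(cons(cons(f(s(a), a), b), s(f(cons(b, s(b)), c))), c))   [R1 at 1]
2. cons(cons(b, b), f(cons(cons(f(s(a), a), b), s(f(cons(b, s(b)), c))), c))  →  cons(cons(b, b), cons(f(s(a), a), b))   [R1 at 2]
3. cons(cons(b, b), cons(f(s(a), a), b))  →  cons(cons(b, b), cons(a, b))   [R3 at 2.1]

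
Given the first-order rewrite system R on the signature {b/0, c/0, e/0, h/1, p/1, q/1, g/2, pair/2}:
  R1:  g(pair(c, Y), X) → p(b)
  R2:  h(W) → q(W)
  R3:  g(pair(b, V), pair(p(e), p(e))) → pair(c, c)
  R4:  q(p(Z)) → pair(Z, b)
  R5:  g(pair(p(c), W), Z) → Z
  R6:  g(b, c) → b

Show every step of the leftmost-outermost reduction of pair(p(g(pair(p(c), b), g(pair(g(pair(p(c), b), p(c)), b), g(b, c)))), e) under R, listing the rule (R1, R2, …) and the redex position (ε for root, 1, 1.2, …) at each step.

pair(p(b), e)

1. pair(p(g(pair(p(c), b), g(pair(g(pair(p(c), b), p(c)), b), g(b, c)))), e)  →  pair(p(g(pair(g(pair(p(c), b), p(c)), b), g(b, c))), e)   [R5 at 1.1]
2. pair(p(g(pair(g(pair(p(c), b), p(c)), b), g(b, c))), e)  →  pair(p(g(pair(p(c), b), g(b, c))), e)   [R5 at 1.1.1.1]
3. pair(p(g(pair(p(c), b), g(b, c))), e)  →  pair(p(g(b, c)), e)   [R5 at 1.1]
4. pair(p(g(b, c)), e)  →  pair(p(b), e)   [R6 at 1.1]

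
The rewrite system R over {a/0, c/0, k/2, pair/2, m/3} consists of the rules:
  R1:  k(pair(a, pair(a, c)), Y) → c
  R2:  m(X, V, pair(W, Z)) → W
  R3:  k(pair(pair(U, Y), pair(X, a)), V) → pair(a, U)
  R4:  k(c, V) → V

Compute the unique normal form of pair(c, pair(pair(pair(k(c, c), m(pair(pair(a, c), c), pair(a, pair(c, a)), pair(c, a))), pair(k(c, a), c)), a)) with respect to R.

pair(c, pair(pair(pair(c, c), pair(a, c)), a))

1. pair(c, pair(pair(pair(k(c, c), m(pair(pair(a, c), c), pair(a, pair(c, a)), pair(c, a))), pair(k(c, a), c)), a))  →  pair(c, pair(pair(pair(c, m(pair(pair(a, c), c), pair(a, pair(c, a)), pair(c, a))), pair(k(c, a), c)), a))   [R4 at 2.1.1.1]
2. pair(c, pair(pair(pair(c, m(pair(pair(a, c), c), pair(a, pair(c, a)), pair(c, a))), pair(k(c, a), c)), a))  →  pair(c, pair(pair(pair(c, c), pair(k(c, a), c)), a))   [R2 at 2.1.1.2]
3. pair(c, pair(pair(pair(c, c), pair(k(c, a), c)), a))  →  pair(c, pair(pair(pair(c, c), pair(a, c)), a))   [R4 at 2.1.2.1]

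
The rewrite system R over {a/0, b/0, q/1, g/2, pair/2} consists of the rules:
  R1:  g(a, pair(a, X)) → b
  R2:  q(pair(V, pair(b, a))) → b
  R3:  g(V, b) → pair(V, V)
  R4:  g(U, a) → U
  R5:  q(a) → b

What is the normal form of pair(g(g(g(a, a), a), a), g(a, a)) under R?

1. pair(g(g(g(a, a), a), a), g(a, a))  →  pair(g(g(a, a), a), g(a, a))   [R4 at 1]
2. pair(g(g(a, a), a), g(a, a))  →  pair(g(a, a), g(a, a))   [R4 at 1]
3. pair(g(a, a), g(a, a))  →  pair(a, g(a, a))   [R4 at 1]
4. pair(a, g(a, a))  →  pair(a, a)   [R4 at 2]

pair(a, a)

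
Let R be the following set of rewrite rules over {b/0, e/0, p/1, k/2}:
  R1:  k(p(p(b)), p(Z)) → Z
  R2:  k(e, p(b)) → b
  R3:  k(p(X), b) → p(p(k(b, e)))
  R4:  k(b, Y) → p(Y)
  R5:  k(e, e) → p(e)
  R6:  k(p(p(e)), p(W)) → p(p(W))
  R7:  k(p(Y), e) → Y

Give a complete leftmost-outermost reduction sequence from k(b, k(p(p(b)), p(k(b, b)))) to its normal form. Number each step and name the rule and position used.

p(p(b))

1. k(b, k(p(p(b)), p(k(b, b))))  →  p(k(p(p(b)), p(k(b, b))))   [R4 at ε]
2. p(k(p(p(b)), p(k(b, b))))  →  p(k(b, b))   [R1 at 1]
3. p(k(b, b))  →  p(p(b))   [R4 at 1]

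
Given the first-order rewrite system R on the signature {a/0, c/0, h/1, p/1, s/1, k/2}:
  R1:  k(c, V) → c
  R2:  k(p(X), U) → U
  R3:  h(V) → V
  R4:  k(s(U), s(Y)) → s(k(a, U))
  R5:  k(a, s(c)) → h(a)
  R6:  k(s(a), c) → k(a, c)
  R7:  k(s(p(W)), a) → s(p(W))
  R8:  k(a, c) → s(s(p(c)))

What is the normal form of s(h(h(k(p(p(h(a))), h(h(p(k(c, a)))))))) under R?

1. s(h(h(k(p(p(h(a))), h(h(p(k(c, a))))))))  →  s(h(k(p(p(h(a))), h(h(p(k(c, a)))))))   [R3 at 1]
2. s(h(k(p(p(h(a))), h(h(p(k(c, a)))))))  →  s(k(p(p(h(a))), h(h(p(k(c, a))))))   [R3 at 1]
3. s(k(p(p(h(a))), h(h(p(k(c, a))))))  →  s(h(h(p(k(c, a)))))   [R2 at 1]
4. s(h(h(p(k(c, a)))))  →  s(h(p(k(c, a))))   [R3 at 1]
5. s(h(p(k(c, a))))  →  s(p(k(c, a)))   [R3 at 1]
6. s(p(k(c, a)))  →  s(p(c))   [R1 at 1.1]

s(p(c))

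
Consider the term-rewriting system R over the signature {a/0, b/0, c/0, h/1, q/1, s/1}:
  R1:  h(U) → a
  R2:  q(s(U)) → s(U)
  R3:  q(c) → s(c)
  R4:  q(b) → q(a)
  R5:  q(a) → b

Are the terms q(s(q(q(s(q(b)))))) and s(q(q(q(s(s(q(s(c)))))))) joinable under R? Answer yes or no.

Reduce t₁ = q(s(q(q(s(q(b)))))):
1. q(s(q(q(s(q(b))))))  →  s(q(q(s(q(b)))))   [R2 at ε]
2. s(q(q(s(q(b)))))  →  s(q(s(q(b))))   [R2 at 1.1]
3. s(q(s(q(b))))  →  s(s(q(b)))   [R2 at 1]
4. s(s(q(b)))  →  s(s(q(a)))   [R4 at 1.1]
5. s(s(q(a)))  →  s(s(b))   [R5 at 1.1]

Reduce t₂ = s(q(q(q(s(s(q(s(c)))))))):
1. s(q(q(q(s(s(q(s(c))))))))  →  s(q(q(s(s(q(s(c)))))))   [R2 at 1.1.1]
2. s(q(q(s(s(q(s(c)))))))  →  s(q(s(s(q(s(c))))))   [R2 at 1.1]
3. s(q(s(s(q(s(c))))))  →  s(s(s(q(s(c)))))   [R2 at 1]
4. s(s(s(q(s(c)))))  →  s(s(s(s(c))))   [R2 at 1.1.1]

no — NF(t₁) = s(s(b)), NF(t₂) = s(s(s(s(c))))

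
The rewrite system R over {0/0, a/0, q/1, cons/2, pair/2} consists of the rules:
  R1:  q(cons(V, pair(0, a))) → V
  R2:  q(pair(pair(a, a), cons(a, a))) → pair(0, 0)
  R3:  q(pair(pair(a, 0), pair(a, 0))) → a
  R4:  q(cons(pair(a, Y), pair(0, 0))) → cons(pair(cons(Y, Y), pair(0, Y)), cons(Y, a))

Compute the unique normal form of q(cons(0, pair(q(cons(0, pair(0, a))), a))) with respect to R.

0

1. q(cons(0, pair(q(cons(0, pair(0, a))), a)))  →  q(cons(0, pair(0, a)))   [R1 at 1.2.1]
2. q(cons(0, pair(0, a)))  →  0   [R1 at ε]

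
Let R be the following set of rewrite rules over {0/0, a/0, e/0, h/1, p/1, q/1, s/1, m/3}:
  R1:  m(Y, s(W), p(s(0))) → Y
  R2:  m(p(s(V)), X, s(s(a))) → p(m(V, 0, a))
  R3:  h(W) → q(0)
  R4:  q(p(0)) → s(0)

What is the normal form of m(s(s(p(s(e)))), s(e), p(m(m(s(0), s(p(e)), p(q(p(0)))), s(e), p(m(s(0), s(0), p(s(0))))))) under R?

s(s(p(s(e))))

1. m(s(s(p(s(e)))), s(e), p(m(m(s(0), s(p(e)), p(q(p(0)))), s(e), p(m(s(0), s(0), p(s(0)))))))  →  m(s(s(p(s(e)))), s(e), p(m(m(s(0), s(p(e)), p(s(0))), s(e), p(m(s(0), s(0), p(s(0)))))))   [R4 at 3.1.1.3.1]
2. m(s(s(p(s(e)))), s(e), p(m(m(s(0), s(p(e)), p(s(0))), s(e), p(m(s(0), s(0), p(s(0)))))))  →  m(s(s(p(s(e)))), s(e), p(m(s(0), s(e), p(m(s(0), s(0), p(s(0)))))))   [R1 at 3.1.1]
3. m(s(s(p(s(e)))), s(e), p(m(s(0), s(e), p(m(s(0), s(0), p(s(0)))))))  →  m(s(s(p(s(e)))), s(e), p(m(s(0), s(e), p(s(0)))))   [R1 at 3.1.3.1]
4. m(s(s(p(s(e)))), s(e), p(m(s(0), s(e), p(s(0)))))  →  m(s(s(p(s(e)))), s(e), p(s(0)))   [R1 at 3.1]
5. m(s(s(p(s(e)))), s(e), p(s(0)))  →  s(s(p(s(e))))   [R1 at ε]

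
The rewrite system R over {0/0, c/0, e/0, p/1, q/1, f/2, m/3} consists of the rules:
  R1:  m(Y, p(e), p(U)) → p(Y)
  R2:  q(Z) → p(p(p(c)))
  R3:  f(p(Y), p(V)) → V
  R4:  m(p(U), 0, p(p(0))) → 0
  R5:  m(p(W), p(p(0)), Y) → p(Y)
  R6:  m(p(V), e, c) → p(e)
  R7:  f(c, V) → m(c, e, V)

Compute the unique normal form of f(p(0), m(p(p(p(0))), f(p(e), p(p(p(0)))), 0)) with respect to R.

0

1. f(p(0), m(p(p(p(0))), f(p(e), p(p(p(0)))), 0))  →  f(p(0), m(p(p(p(0))), p(p(0)), 0))   [R3 at 2.2]
2. f(p(0), m(p(p(p(0))), p(p(0)), 0))  →  f(p(0), p(0))   [R5 at 2]
3. f(p(0), p(0))  →  0   [R3 at ε]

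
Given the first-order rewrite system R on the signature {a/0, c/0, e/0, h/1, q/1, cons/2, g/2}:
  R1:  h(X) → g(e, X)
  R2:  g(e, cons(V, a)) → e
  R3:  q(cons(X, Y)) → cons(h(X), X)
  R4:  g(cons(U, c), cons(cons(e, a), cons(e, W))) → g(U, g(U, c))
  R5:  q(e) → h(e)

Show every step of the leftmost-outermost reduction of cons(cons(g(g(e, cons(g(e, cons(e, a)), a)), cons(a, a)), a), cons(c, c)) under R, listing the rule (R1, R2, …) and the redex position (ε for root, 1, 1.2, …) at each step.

1. cons(cons(g(g(e, cons(g(e, cons(e, a)), a)), cons(a, a)), a), cons(c, c))  →  cons(cons(g(e, cons(a, a)), a), cons(c, c))   [R2 at 1.1.1]
2. cons(cons(g(e, cons(a, a)), a), cons(c, c))  →  cons(cons(e, a), cons(c, c))   [R2 at 1.1]

cons(cons(e, a), cons(c, c))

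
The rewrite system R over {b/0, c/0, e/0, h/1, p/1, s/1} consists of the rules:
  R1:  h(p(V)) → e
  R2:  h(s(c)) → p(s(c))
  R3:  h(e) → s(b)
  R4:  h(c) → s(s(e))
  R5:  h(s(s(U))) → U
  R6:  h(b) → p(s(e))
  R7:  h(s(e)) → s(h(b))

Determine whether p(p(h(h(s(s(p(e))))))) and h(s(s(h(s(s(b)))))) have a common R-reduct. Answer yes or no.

no — NF(t₁) = p(p(e)), NF(t₂) = b

Reduce t₁ = p(p(h(h(s(s(p(e))))))):
1. p(p(h(h(s(s(p(e)))))))  →  p(p(h(p(e))))   [R5 at 1.1.1]
2. p(p(h(p(e))))  →  p(p(e))   [R1 at 1.1]

Reduce t₂ = h(s(s(h(s(s(b)))))):
1. h(s(s(h(s(s(b))))))  →  h(s(s(b)))   [R5 at ε]
2. h(s(s(b)))  →  b   [R5 at ε]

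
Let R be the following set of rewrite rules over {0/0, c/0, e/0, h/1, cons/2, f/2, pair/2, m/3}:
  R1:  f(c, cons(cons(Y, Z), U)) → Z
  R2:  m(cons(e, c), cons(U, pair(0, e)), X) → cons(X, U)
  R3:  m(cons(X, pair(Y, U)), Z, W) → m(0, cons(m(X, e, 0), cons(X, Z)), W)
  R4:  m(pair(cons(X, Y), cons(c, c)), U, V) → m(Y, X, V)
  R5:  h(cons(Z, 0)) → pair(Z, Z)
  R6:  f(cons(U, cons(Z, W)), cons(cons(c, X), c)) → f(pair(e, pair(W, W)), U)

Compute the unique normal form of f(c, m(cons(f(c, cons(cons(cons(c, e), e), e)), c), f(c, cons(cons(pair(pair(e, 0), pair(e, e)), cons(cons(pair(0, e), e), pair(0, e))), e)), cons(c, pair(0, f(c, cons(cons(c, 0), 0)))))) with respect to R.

pair(0, 0)

1. f(c, m(cons(f(c, cons(cons(cons(c, e), e), e)), c), f(c, cons(cons(pair(pair(e, 0), pair(e, e)), cons(cons(pair(0, e), e), pair(0, e))), e)), cons(c, pair(0, f(c, cons(cons(c, 0), 0))))))  →  f(c, m(cons(e, c), f(c, cons(cons(pair(pair(e, 0), pair(e, e)), cons(cons(pair(0, e), e), pair(0, e))), e)), cons(c, pair(0, f(c, cons(cons(c, 0), 0))))))   [R1 at 2.1.1]
2. f(c, m(cons(e, c), f(c, cons(cons(pair(pair(e, 0), pair(e, e)), cons(cons(pair(0, e), e), pair(0, e))), e)), cons(c, pair(0, f(c, cons(cons(c, 0), 0))))))  →  f(c, m(cons(e, c), cons(cons(pair(0, e), e), pair(0, e)), cons(c, pair(0, f(c, cons(cons(c, 0), 0))))))   [R1 at 2.2]
3. f(c, m(cons(e, c), cons(cons(pair(0, e), e), pair(0, e)), cons(c, pair(0, f(c, cons(cons(c, 0), 0))))))  →  f(c, cons(cons(c, pair(0, f(c, cons(cons(c, 0), 0)))), cons(pair(0, e), e)))   [R2 at 2]
4. f(c, cons(cons(c, pair(0, f(c, cons(cons(c, 0), 0)))), cons(pair(0, e), e)))  →  pair(0, f(c, cons(cons(c, 0), 0)))   [R1 at ε]
5. pair(0, f(c, cons(cons(c, 0), 0)))  →  pair(0, 0)   [R1 at 2]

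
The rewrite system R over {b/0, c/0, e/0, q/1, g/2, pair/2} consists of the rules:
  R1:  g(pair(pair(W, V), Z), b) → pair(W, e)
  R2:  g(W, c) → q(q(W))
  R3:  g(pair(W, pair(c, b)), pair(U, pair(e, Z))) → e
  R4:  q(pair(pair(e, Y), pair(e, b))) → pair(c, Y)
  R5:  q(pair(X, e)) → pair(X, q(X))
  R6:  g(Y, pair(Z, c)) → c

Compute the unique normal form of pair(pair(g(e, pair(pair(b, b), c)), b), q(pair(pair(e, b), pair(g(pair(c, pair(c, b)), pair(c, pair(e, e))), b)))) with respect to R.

1. pair(pair(g(e, pair(pair(b, b), c)), b), q(pair(pair(e, b), pair(g(pair(c, pair(c, b)), pair(c, pair(e, e))), b))))  →  pair(pair(c, b), q(pair(pair(e, b), pair(g(pair(c, pair(c, b)), pair(c, pair(e, e))), b))))   [R6 at 1.1]
2. pair(pair(c, b), q(pair(pair(e, b), pair(g(pair(c, pair(c, b)), pair(c, pair(e, e))), b))))  →  pair(pair(c, b), q(pair(pair(e, b), pair(e, b))))   [R3 at 2.1.2.1]
3. pair(pair(c, b), q(pair(pair(e, b), pair(e, b))))  →  pair(pair(c, b), pair(c, b))   [R4 at 2]

pair(pair(c, b), pair(c, b))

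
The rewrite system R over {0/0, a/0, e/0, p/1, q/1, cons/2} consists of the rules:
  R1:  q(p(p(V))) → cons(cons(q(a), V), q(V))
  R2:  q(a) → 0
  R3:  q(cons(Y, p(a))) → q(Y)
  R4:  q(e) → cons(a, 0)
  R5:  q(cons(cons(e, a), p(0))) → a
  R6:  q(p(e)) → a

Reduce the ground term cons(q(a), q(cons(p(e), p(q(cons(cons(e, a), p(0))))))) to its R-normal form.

cons(0, a)

1. cons(q(a), q(cons(p(e), p(q(cons(cons(e, a), p(0)))))))  →  cons(0, q(cons(p(e), p(q(cons(cons(e, a), p(0)))))))   [R2 at 1]
2. cons(0, q(cons(p(e), p(q(cons(cons(e, a), p(0)))))))  →  cons(0, q(cons(p(e), p(a))))   [R5 at 2.1.2.1]
3. cons(0, q(cons(p(e), p(a))))  →  cons(0, q(p(e)))   [R3 at 2]
4. cons(0, q(p(e)))  →  cons(0, a)   [R6 at 2]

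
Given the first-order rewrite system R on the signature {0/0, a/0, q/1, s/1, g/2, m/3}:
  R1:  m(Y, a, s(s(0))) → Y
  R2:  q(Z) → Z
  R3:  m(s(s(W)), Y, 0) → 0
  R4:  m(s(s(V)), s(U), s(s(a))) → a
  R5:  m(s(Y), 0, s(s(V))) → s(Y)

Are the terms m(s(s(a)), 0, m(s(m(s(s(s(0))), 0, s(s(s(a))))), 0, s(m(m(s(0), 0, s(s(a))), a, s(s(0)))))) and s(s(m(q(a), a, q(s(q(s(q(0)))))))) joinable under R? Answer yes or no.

Reduce t₁ = m(s(s(a)), 0, m(s(m(s(s(s(0))), 0, s(s(s(a))))), 0, s(m(m(s(0), 0, s(s(a))), a, s(s(0)))))):
1. m(s(s(a)), 0, m(s(m(s(s(s(0))), 0, s(s(s(a))))), 0, s(m(m(s(0), 0, s(s(a))), a, s(s(0))))))  →  m(s(s(a)), 0, m(s(s(s(s(0)))), 0, s(m(m(s(0), 0, s(s(a))), a, s(s(0))))))   [R5 at 3.1.1]
2. m(s(s(a)), 0, m(s(s(s(s(0)))), 0, s(m(m(s(0), 0, s(s(a))), a, s(s(0))))))  →  m(s(s(a)), 0, m(s(s(s(s(0)))), 0, s(m(s(0), 0, s(s(a))))))   [R1 at 3.3.1]
3. m(s(s(a)), 0, m(s(s(s(s(0)))), 0, s(m(s(0), 0, s(s(a))))))  →  m(s(s(a)), 0, m(s(s(s(s(0)))), 0, s(s(0))))   [R5 at 3.3.1]
4. m(s(s(a)), 0, m(s(s(s(s(0)))), 0, s(s(0))))  →  m(s(s(a)), 0, s(s(s(s(0)))))   [R5 at 3]
5. m(s(s(a)), 0, s(s(s(s(0)))))  →  s(s(a))   [R5 at ε]

Reduce t₂ = s(s(m(q(a), a, q(s(q(s(q(0)))))))):
1. s(s(m(q(a), a, q(s(q(s(q(0))))))))  →  s(s(m(a, a, q(s(q(s(q(0))))))))   [R2 at 1.1.1]
2. s(s(m(a, a, q(s(q(s(q(0))))))))  →  s(s(m(a, a, s(q(s(q(0)))))))   [R2 at 1.1.3]
3. s(s(m(a, a, s(q(s(q(0)))))))  →  s(s(m(a, a, s(s(q(0))))))   [R2 at 1.1.3.1]
4. s(s(m(a, a, s(s(q(0))))))  →  s(s(m(a, a, s(s(0)))))   [R2 at 1.1.3.1.1]
5. s(s(m(a, a, s(s(0)))))  →  s(s(a))   [R1 at 1.1]

yes — NF(t₁) = s(s(a)), NF(t₂) = s(s(a))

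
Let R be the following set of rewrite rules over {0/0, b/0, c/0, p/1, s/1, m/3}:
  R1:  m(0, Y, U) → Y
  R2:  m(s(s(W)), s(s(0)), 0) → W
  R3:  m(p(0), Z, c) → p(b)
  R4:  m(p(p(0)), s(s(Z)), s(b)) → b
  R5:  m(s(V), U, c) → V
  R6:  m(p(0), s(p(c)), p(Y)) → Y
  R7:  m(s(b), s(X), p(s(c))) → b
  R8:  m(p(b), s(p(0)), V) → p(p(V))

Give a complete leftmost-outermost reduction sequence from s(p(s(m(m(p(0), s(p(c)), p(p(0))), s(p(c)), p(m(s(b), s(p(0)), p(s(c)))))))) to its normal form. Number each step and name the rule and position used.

1. s(p(s(m(m(p(0), s(p(c)), p(p(0))), s(p(c)), p(m(s(b), s(p(0)), p(s(c))))))))  →  s(p(s(m(p(0), s(p(c)), p(m(s(b), s(p(0)), p(s(c))))))))   [R6 at 1.1.1.1]
2. s(p(s(m(p(0), s(p(c)), p(m(s(b), s(p(0)), p(s(c))))))))  →  s(p(s(m(s(b), s(p(0)), p(s(c))))))   [R6 at 1.1.1]
3. s(p(s(m(s(b), s(p(0)), p(s(c))))))  →  s(p(s(b)))   [R7 at 1.1.1]

s(p(s(b)))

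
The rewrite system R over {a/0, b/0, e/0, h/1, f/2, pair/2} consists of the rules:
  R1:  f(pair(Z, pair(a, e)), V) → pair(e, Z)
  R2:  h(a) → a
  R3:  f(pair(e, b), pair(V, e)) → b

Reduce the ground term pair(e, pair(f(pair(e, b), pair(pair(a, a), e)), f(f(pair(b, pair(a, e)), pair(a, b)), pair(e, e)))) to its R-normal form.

1. pair(e, pair(f(pair(e, b), pair(pair(a, a), e)), f(f(pair(b, pair(a, e)), pair(a, b)), pair(e, e))))  →  pair(e, pair(b, f(f(pair(b, pair(a, e)), pair(a, b)), pair(e, e))))   [R3 at 2.1]
2. pair(e, pair(b, f(f(pair(b, pair(a, e)), pair(a, b)), pair(e, e))))  →  pair(e, pair(b, f(pair(e, b), pair(e, e))))   [R1 at 2.2.1]
3. pair(e, pair(b, f(pair(e, b), pair(e, e))))  →  pair(e, pair(b, b))   [R3 at 2.2]

pair(e, pair(b, b))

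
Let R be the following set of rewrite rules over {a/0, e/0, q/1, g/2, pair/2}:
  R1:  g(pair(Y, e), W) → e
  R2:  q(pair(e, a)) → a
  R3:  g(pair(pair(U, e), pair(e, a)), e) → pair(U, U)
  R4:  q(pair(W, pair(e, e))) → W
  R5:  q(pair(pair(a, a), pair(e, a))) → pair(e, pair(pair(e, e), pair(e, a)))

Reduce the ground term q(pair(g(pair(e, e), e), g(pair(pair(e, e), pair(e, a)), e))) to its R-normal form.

e

1. q(pair(g(pair(e, e), e), g(pair(pair(e, e), pair(e, a)), e)))  →  q(pair(e, g(pair(pair(e, e), pair(e, a)), e)))   [R1 at 1.1]
2. q(pair(e, g(pair(pair(e, e), pair(e, a)), e)))  →  q(pair(e, pair(e, e)))   [R3 at 1.2]
3. q(pair(e, pair(e, e)))  →  e   [R4 at ε]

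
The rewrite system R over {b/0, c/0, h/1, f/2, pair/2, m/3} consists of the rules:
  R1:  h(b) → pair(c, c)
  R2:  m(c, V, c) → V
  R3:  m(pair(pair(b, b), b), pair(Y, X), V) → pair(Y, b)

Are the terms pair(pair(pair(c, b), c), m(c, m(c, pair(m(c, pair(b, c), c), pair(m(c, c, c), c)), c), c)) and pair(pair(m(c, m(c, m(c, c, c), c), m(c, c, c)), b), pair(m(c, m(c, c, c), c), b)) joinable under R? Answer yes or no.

no — NF(t₁) = pair(pair(pair(c, b), c), pair(pair(b, c), pair(c, c))), NF(t₂) = pair(pair(c, b), pair(c, b))

Reduce t₁ = pair(pair(pair(c, b), c), m(c, m(c, pair(m(c, pair(b, c), c), pair(m(c, c, c), c)), c), c)):
1. pair(pair(pair(c, b), c), m(c, m(c, pair(m(c, pair(b, c), c), pair(m(c, c, c), c)), c), c))  →  pair(pair(pair(c, b), c), m(c, pair(m(c, pair(b, c), c), pair(m(c, c, c), c)), c))   [R2 at 2]
2. pair(pair(pair(c, b), c), m(c, pair(m(c, pair(b, c), c), pair(m(c, c, c), c)), c))  →  pair(pair(pair(c, b), c), pair(m(c, pair(b, c), c), pair(m(c, c, c), c)))   [R2 at 2]
3. pair(pair(pair(c, b), c), pair(m(c, pair(b, c), c), pair(m(c, c, c), c)))  →  pair(pair(pair(c, b), c), pair(pair(b, c), pair(m(c, c, c), c)))   [R2 at 2.1]
4. pair(pair(pair(c, b), c), pair(pair(b, c), pair(m(c, c, c), c)))  →  pair(pair(pair(c, b), c), pair(pair(b, c), pair(c, c)))   [R2 at 2.2.1]

Reduce t₂ = pair(pair(m(c, m(c, m(c, c, c), c), m(c, c, c)), b), pair(m(c, m(c, c, c), c), b)):
1. pair(pair(m(c, m(c, m(c, c, c), c), m(c, c, c)), b), pair(m(c, m(c, c, c), c), b))  →  pair(pair(m(c, m(c, c, c), m(c, c, c)), b), pair(m(c, m(c, c, c), c), b))   [R2 at 1.1.2]
2. pair(pair(m(c, m(c, c, c), m(c, c, c)), b), pair(m(c, m(c, c, c), c), b))  →  pair(pair(m(c, c, m(c, c, c)), b), pair(m(c, m(c, c, c), c), b))   [R2 at 1.1.2]
3. pair(pair(m(c, c, m(c, c, c)), b), pair(m(c, m(c, c, c), c), b))  →  pair(pair(m(c, c, c), b), pair(m(c, m(c, c, c), c), b))   [R2 at 1.1.3]
4. pair(pair(m(c, c, c), b), pair(m(c, m(c, c, c), c), b))  →  pair(pair(c, b), pair(m(c, m(c, c, c), c), b))   [R2 at 1.1]
5. pair(pair(c, b), pair(m(c, m(c, c, c), c), b))  →  pair(pair(c, b), pair(m(c, c, c), b))   [R2 at 2.1]
6. pair(pair(c, b), pair(m(c, c, c), b))  →  pair(pair(c, b), pair(c, b))   [R2 at 2.1]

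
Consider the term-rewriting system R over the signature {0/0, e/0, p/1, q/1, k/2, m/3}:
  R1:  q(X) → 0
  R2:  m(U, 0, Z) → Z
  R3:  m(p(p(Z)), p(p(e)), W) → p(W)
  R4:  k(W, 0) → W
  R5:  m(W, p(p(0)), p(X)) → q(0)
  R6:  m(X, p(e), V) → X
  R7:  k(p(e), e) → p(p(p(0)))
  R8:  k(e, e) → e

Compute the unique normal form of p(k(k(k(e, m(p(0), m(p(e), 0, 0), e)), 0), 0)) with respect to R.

1. p(k(k(k(e, m(p(0), m(p(e), 0, 0), e)), 0), 0))  →  p(k(k(e, m(p(0), m(p(e), 0, 0), e)), 0))   [R4 at 1]
2. p(k(k(e, m(p(0), m(p(e), 0, 0), e)), 0))  →  p(k(e, m(p(0), m(p(e), 0, 0), e)))   [R4 at 1]
3. p(k(e, m(p(0), m(p(e), 0, 0), e)))  →  p(k(e, m(p(0), 0, e)))   [R2 at 1.2.2]
4. p(k(e, m(p(0), 0, e)))  →  p(k(e, e))   [R2 at 1.2]
5. p(k(e, e))  →  p(e)   [R8 at 1]

p(e)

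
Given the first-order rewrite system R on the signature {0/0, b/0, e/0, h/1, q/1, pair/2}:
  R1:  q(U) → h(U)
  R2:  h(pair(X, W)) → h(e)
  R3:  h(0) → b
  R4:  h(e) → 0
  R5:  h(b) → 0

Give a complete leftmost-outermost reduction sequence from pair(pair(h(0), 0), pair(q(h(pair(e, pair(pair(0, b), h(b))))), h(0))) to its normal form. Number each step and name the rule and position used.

1. pair(pair(h(0), 0), pair(q(h(pair(e, pair(pair(0, b), h(b))))), h(0)))  →  pair(pair(b, 0), pair(q(h(pair(e, pair(pair(0, b), h(b))))), h(0)))   [R3 at 1.1]
2. pair(pair(b, 0), pair(q(h(pair(e, pair(pair(0, b), h(b))))), h(0)))  →  pair(pair(b, 0), pair(h(h(pair(e, pair(pair(0, b), h(b))))), h(0)))   [R1 at 2.1]
3. pair(pair(b, 0), pair(h(h(pair(e, pair(pair(0, b), h(b))))), h(0)))  →  pair(pair(b, 0), pair(h(h(e)), h(0)))   [R2 at 2.1.1]
4. pair(pair(b, 0), pair(h(h(e)), h(0)))  →  pair(pair(b, 0), pair(h(0), h(0)))   [R4 at 2.1.1]
5. pair(pair(b, 0), pair(h(0), h(0)))  →  pair(pair(b, 0), pair(b, h(0)))   [R3 at 2.1]
6. pair(pair(b, 0), pair(b, h(0)))  →  pair(pair(b, 0), pair(b, b))   [R3 at 2.2]

pair(pair(b, 0), pair(b, b))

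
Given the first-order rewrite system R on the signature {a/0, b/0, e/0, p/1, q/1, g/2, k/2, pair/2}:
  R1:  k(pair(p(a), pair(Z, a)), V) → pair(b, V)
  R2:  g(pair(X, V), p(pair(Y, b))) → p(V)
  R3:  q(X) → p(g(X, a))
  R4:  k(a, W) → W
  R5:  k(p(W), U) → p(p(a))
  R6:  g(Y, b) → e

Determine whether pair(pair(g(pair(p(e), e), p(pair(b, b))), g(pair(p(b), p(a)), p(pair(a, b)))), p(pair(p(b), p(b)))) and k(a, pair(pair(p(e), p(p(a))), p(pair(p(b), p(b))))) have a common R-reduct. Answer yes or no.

Reduce t₁ = pair(pair(g(pair(p(e), e), p(pair(b, b))), g(pair(p(b), p(a)), p(pair(a, b)))), p(pair(p(b), p(b)))):
1. pair(pair(g(pair(p(e), e), p(pair(b, b))), g(pair(p(b), p(a)), p(pair(a, b)))), p(pair(p(b), p(b))))  →  pair(pair(p(e), g(pair(p(b), p(a)), p(pair(a, b)))), p(pair(p(b), p(b))))   [R2 at 1.1]
2. pair(pair(p(e), g(pair(p(b), p(a)), p(pair(a, b)))), p(pair(p(b), p(b))))  →  pair(pair(p(e), p(p(a))), p(pair(p(b), p(b))))   [R2 at 1.2]

Reduce t₂ = k(a, pair(pair(p(e), p(p(a))), p(pair(p(b), p(b))))):
1. k(a, pair(pair(p(e), p(p(a))), p(pair(p(b), p(b)))))  →  pair(pair(p(e), p(p(a))), p(pair(p(b), p(b))))   [R4 at ε]

yes — NF(t₁) = pair(pair(p(e), p(p(a))), p(pair(p(b), p(b)))), NF(t₂) = pair(pair(p(e), p(p(a))), p(pair(p(b), p(b))))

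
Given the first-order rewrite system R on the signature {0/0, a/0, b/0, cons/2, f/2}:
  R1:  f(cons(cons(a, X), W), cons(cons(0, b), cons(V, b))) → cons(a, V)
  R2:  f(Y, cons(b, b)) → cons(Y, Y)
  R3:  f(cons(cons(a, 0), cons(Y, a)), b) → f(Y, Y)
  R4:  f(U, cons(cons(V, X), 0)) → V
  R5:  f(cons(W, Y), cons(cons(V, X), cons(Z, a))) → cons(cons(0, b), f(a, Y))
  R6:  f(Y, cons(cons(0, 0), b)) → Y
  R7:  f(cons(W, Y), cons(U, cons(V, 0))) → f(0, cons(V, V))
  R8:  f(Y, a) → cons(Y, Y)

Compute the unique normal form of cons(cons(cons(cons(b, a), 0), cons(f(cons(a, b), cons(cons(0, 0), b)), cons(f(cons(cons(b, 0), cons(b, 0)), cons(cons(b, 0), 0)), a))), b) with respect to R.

1. cons(cons(cons(cons(b, a), 0), cons(f(cons(a, b), cons(cons(0, 0), b)), cons(f(cons(cons(b, 0), cons(b, 0)), cons(cons(b, 0), 0)), a))), b)  →  cons(cons(cons(cons(b, a), 0), cons(cons(a, b), cons(f(cons(cons(b, 0), cons(b, 0)), cons(cons(b, 0), 0)), a))), b)   [R6 at 1.2.1]
2. cons(cons(cons(cons(b, a), 0), cons(cons(a, b), cons(f(cons(cons(b, 0), cons(b, 0)), cons(cons(b, 0), 0)), a))), b)  →  cons(cons(cons(cons(b, a), 0), cons(cons(a, b), cons(b, a))), b)   [R4 at 1.2.2.1]

cons(cons(cons(cons(b, a), 0), cons(cons(a, b), cons(b, a))), b)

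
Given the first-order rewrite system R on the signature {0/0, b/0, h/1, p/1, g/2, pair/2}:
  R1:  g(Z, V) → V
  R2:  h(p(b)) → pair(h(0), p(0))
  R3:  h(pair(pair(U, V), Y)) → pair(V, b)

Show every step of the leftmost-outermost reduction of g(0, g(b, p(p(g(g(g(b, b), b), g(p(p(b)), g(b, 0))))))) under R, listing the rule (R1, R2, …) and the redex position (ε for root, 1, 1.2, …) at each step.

1. g(0, g(b, p(p(g(g(g(b, b), b), g(p(p(b)), g(b, 0)))))))  →  g(b, p(p(g(g(g(b, b), b), g(p(p(b)), g(b, 0))))))   [R1 at ε]
2. g(b, p(p(g(g(g(b, b), b), g(p(p(b)), g(b, 0))))))  →  p(p(g(g(g(b, b), b), g(p(p(b)), g(b, 0)))))   [R1 at ε]
3. p(p(g(g(g(b, b), b), g(p(p(b)), g(b, 0)))))  →  p(p(g(p(p(b)), g(b, 0))))   [R1 at 1.1]
4. p(p(g(p(p(b)), g(b, 0))))  →  p(p(g(b, 0)))   [R1 at 1.1]
5. p(p(g(b, 0)))  →  p(p(0))   [R1 at 1.1]

p(p(0))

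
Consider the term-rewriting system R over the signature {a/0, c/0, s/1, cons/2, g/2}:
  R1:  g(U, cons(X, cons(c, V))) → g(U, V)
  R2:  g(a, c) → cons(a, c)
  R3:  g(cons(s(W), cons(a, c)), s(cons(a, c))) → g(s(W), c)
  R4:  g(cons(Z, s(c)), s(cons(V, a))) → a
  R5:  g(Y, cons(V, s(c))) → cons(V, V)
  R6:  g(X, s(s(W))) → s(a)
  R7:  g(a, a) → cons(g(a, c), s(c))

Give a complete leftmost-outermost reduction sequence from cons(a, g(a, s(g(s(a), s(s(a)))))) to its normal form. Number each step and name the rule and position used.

cons(a, s(a))

1. cons(a, g(a, s(g(s(a), s(s(a))))))  →  cons(a, g(a, s(s(a))))   [R6 at 2.2.1]
2. cons(a, g(a, s(s(a))))  →  cons(a, s(a))   [R6 at 2]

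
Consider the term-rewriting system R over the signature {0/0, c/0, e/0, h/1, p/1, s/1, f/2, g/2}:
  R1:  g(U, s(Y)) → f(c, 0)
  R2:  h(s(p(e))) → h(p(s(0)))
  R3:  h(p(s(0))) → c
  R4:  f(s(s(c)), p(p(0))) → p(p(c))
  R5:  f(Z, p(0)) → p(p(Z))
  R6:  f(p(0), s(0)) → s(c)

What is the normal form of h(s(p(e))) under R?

c

1. h(s(p(e)))  →  h(p(s(0)))   [R2 at ε]
2. h(p(s(0)))  →  c   [R3 at ε]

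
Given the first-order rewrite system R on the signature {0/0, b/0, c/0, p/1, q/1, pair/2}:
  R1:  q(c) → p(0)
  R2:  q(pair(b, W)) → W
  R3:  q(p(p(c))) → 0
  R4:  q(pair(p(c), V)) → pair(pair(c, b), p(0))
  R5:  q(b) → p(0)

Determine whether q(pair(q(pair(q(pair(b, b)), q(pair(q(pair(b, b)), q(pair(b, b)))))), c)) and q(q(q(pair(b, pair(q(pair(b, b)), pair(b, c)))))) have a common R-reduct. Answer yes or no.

Reduce t₁ = q(pair(q(pair(q(pair(b, b)), q(pair(q(pair(b, b)), q(pair(b, b)))))), c)):
1. q(pair(q(pair(q(pair(b, b)), q(pair(q(pair(b, b)), q(pair(b, b)))))), c))  →  q(pair(q(pair(b, q(pair(q(pair(b, b)), q(pair(b, b)))))), c))   [R2 at 1.1.1.1]
2. q(pair(q(pair(b, q(pair(q(pair(b, b)), q(pair(b, b)))))), c))  →  q(pair(q(pair(q(pair(b, b)), q(pair(b, b)))), c))   [R2 at 1.1]
3. q(pair(q(pair(q(pair(b, b)), q(pair(b, b)))), c))  →  q(pair(q(pair(b, q(pair(b, b)))), c))   [R2 at 1.1.1.1]
4. q(pair(q(pair(b, q(pair(b, b)))), c))  →  q(pair(q(pair(b, b)), c))   [R2 at 1.1]
5. q(pair(q(pair(b, b)), c))  →  q(pair(b, c))   [R2 at 1.1]
6. q(pair(b, c))  →  c   [R2 at ε]

Reduce t₂ = q(q(q(pair(b, pair(q(pair(b, b)), pair(b, c)))))):
1. q(q(q(pair(b, pair(q(pair(b, b)), pair(b, c))))))  →  q(q(pair(q(pair(b, b)), pair(b, c))))   [R2 at 1.1]
2. q(q(pair(q(pair(b, b)), pair(b, c))))  →  q(q(pair(b, pair(b, c))))   [R2 at 1.1.1]
3. q(q(pair(b, pair(b, c))))  →  q(pair(b, c))   [R2 at 1]
4. q(pair(b, c))  →  c   [R2 at ε]

yes — NF(t₁) = c, NF(t₂) = c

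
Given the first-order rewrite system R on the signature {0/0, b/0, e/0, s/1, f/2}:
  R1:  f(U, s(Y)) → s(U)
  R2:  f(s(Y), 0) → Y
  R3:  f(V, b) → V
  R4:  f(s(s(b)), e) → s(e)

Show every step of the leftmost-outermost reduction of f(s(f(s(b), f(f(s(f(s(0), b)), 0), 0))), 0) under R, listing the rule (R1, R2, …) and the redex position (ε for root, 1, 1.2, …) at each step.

b

1. f(s(f(s(b), f(f(s(f(s(0), b)), 0), 0))), 0)  →  f(s(b), f(f(s(f(s(0), b)), 0), 0))   [R2 at ε]
2. f(s(b), f(f(s(f(s(0), b)), 0), 0))  →  f(s(b), f(f(s(0), b), 0))   [R2 at 2.1]
3. f(s(b), f(f(s(0), b), 0))  →  f(s(b), f(s(0), 0))   [R3 at 2.1]
4. f(s(b), f(s(0), 0))  →  f(s(b), 0)   [R2 at 2]
5. f(s(b), 0)  →  b   [R2 at ε]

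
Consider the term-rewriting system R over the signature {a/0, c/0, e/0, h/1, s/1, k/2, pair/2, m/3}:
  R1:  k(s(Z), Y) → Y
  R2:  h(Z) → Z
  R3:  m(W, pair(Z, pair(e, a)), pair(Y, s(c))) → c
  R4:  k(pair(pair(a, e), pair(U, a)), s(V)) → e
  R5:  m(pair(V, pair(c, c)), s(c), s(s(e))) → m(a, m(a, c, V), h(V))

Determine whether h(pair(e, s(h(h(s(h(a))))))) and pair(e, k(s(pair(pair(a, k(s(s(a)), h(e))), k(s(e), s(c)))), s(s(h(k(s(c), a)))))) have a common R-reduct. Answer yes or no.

Reduce t₁ = h(pair(e, s(h(h(s(h(a))))))):
1. h(pair(e, s(h(h(s(h(a)))))))  →  pair(e, s(h(h(s(h(a))))))   [R2 at ε]
2. pair(e, s(h(h(s(h(a))))))  →  pair(e, s(h(s(h(a)))))   [R2 at 2.1]
3. pair(e, s(h(s(h(a)))))  →  pair(e, s(s(h(a))))   [R2 at 2.1]
4. pair(e, s(s(h(a))))  →  pair(e, s(s(a)))   [R2 at 2.1.1]

Reduce t₂ = pair(e, k(s(pair(pair(a, k(s(s(a)), h(e))), k(s(e), s(c)))), s(s(h(k(s(c), a)))))):
1. pair(e, k(s(pair(pair(a, k(s(s(a)), h(e))), k(s(e), s(c)))), s(s(h(k(s(c), a))))))  →  pair(e, s(s(h(k(s(c), a)))))   [R1 at 2]
2. pair(e, s(s(h(k(s(c), a)))))  →  pair(e, s(s(k(s(c), a))))   [R2 at 2.1.1]
3. pair(e, s(s(k(s(c), a))))  →  pair(e, s(s(a)))   [R1 at 2.1.1]

yes — NF(t₁) = pair(e, s(s(a))), NF(t₂) = pair(e, s(s(a)))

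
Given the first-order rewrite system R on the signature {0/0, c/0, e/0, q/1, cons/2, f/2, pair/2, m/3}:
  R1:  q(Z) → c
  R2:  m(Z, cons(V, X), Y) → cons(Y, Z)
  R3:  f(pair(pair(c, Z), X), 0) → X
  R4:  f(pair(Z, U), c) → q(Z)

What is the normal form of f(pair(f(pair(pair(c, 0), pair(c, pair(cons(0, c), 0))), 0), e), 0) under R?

e

1. f(pair(f(pair(pair(c, 0), pair(c, pair(cons(0, c), 0))), 0), e), 0)  →  f(pair(pair(c, pair(cons(0, c), 0)), e), 0)   [R3 at 1.1]
2. f(pair(pair(c, pair(cons(0, c), 0)), e), 0)  →  e   [R3 at ε]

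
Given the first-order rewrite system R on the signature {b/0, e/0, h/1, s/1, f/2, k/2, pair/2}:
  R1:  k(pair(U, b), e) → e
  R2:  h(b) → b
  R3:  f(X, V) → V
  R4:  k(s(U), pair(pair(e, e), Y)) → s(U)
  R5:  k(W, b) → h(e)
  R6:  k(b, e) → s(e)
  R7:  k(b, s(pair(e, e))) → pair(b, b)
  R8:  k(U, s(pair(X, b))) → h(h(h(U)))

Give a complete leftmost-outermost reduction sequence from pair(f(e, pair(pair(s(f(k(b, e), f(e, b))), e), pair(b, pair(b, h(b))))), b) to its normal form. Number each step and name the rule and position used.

pair(pair(pair(s(b), e), pair(b, pair(b, b))), b)

1. pair(f(e, pair(pair(s(f(k(b, e), f(e, b))), e), pair(b, pair(b, h(b))))), b)  →  pair(pair(pair(s(f(k(b, e), f(e, b))), e), pair(b, pair(b, h(b)))), b)   [R3 at 1]
2. pair(pair(pair(s(f(k(b, e), f(e, b))), e), pair(b, pair(b, h(b)))), b)  →  pair(pair(pair(s(f(e, b)), e), pair(b, pair(b, h(b)))), b)   [R3 at 1.1.1.1]
3. pair(pair(pair(s(f(e, b)), e), pair(b, pair(b, h(b)))), b)  →  pair(pair(pair(s(b), e), pair(b, pair(b, h(b)))), b)   [R3 at 1.1.1.1]
4. pair(pair(pair(s(b), e), pair(b, pair(b, h(b)))), b)  →  pair(pair(pair(s(b), e), pair(b, pair(b, b))), b)   [R2 at 1.2.2.2]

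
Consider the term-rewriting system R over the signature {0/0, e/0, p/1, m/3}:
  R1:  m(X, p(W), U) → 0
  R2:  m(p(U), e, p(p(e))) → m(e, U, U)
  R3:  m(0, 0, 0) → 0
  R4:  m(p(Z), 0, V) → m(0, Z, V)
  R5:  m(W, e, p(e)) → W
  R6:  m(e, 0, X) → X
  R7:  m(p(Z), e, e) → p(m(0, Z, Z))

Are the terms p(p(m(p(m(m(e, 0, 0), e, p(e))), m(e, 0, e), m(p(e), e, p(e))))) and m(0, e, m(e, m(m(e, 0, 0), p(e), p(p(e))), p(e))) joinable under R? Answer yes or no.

no — NF(t₁) = p(p(p(0))), NF(t₂) = 0

Reduce t₁ = p(p(m(p(m(m(e, 0, 0), e, p(e))), m(e, 0, e), m(p(e), e, p(e))))):
1. p(p(m(p(m(m(e, 0, 0), e, p(e))), m(e, 0, e), m(p(e), e, p(e)))))  →  p(p(m(p(m(e, 0, 0)), m(e, 0, e), m(p(e), e, p(e)))))   [R5 at 1.1.1.1]
2. p(p(m(p(m(e, 0, 0)), m(e, 0, e), m(p(e), e, p(e)))))  →  p(p(m(p(0), m(e, 0, e), m(p(e), e, p(e)))))   [R6 at 1.1.1.1]
3. p(p(m(p(0), m(e, 0, e), m(p(e), e, p(e)))))  →  p(p(m(p(0), e, m(p(e), e, p(e)))))   [R6 at 1.1.2]
4. p(p(m(p(0), e, m(p(e), e, p(e)))))  →  p(p(m(p(0), e, p(e))))   [R5 at 1.1.3]
5. p(p(m(p(0), e, p(e))))  →  p(p(p(0)))   [R5 at 1.1]

Reduce t₂ = m(0, e, m(e, m(m(e, 0, 0), p(e), p(p(e))), p(e))):
1. m(0, e, m(e, m(m(e, 0, 0), p(e), p(p(e))), p(e)))  →  m(0, e, m(e, 0, p(e)))   [R1 at 3.2]
2. m(0, e, m(e, 0, p(e)))  →  m(0, e, p(e))   [R6 at 3]
3. m(0, e, p(e))  →  0   [R5 at ε]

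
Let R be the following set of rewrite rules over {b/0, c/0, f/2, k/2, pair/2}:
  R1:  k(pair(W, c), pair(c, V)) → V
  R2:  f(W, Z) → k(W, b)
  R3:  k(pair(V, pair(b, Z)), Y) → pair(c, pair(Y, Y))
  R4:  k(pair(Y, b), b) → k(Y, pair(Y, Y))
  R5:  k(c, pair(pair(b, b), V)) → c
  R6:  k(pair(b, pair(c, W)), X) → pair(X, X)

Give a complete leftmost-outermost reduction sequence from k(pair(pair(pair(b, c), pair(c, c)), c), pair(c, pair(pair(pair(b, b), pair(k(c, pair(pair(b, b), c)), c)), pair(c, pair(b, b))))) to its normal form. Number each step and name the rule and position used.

1. k(pair(pair(pair(b, c), pair(c, c)), c), pair(c, pair(pair(pair(b, b), pair(k(c, pair(pair(b, b), c)), c)), pair(c, pair(b, b)))))  →  pair(pair(pair(b, b), pair(k(c, pair(pair(b, b), c)), c)), pair(c, pair(b, b)))   [R1 at ε]
2. pair(pair(pair(b, b), pair(k(c, pair(pair(b, b), c)), c)), pair(c, pair(b, b)))  →  pair(pair(pair(b, b), pair(c, c)), pair(c, pair(b, b)))   [R5 at 1.2.1]

pair(pair(pair(b, b), pair(c, c)), pair(c, pair(b, b)))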